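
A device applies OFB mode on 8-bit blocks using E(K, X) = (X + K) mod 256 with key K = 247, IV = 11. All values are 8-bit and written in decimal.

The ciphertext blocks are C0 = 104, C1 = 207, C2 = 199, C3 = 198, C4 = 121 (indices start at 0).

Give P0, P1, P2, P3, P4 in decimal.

OFB decryption: S_i = E(K, S_{i−1}) with S_{−1} = IV; P_i = C_i ⊕ S_i.
P0: S = E(K, 11) = 2; 104 ⊕ 2 = 106.
P1: S = E(K, 2) = 249; 207 ⊕ 249 = 54.
P2: S = E(K, 249) = 240; 199 ⊕ 240 = 55.
P3: S = E(K, 240) = 231; 198 ⊕ 231 = 33.
P4: S = E(K, 231) = 222; 121 ⊕ 222 = 167.

P0 = 106, P1 = 54, P2 = 55, P3 = 33, P4 = 167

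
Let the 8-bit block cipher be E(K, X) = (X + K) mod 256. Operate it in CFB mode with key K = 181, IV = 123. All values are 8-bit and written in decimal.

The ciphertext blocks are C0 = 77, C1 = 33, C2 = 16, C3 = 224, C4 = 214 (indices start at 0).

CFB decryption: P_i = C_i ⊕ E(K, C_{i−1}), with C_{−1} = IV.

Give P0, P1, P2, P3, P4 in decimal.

P0: E(K, 123) = 48; 77 ⊕ 48 = 125.
P1: E(K, 77) = 2; 33 ⊕ 2 = 35.
P2: E(K, 33) = 214; 16 ⊕ 214 = 198.
P3: E(K, 16) = 197; 224 ⊕ 197 = 37.
P4: E(K, 224) = 149; 214 ⊕ 149 = 67.

P0 = 125, P1 = 35, P2 = 198, P3 = 37, P4 = 67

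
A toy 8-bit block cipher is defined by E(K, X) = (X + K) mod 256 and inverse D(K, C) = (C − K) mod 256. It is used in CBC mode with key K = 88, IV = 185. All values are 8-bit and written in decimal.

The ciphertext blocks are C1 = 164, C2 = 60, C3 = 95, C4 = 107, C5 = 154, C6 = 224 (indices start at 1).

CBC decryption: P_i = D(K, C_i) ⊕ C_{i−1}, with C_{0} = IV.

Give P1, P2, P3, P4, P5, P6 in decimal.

P1: D(K, 164) = 76; 76 ⊕ 185 = 245.
P2: D(K, 60) = 228; 228 ⊕ 164 = 64.
P3: D(K, 95) = 7; 7 ⊕ 60 = 59.
P4: D(K, 107) = 19; 19 ⊕ 95 = 76.
P5: D(K, 154) = 66; 66 ⊕ 107 = 41.
P6: D(K, 224) = 136; 136 ⊕ 154 = 18.

P1 = 245, P2 = 64, P3 = 59, P4 = 76, P5 = 41, P6 = 18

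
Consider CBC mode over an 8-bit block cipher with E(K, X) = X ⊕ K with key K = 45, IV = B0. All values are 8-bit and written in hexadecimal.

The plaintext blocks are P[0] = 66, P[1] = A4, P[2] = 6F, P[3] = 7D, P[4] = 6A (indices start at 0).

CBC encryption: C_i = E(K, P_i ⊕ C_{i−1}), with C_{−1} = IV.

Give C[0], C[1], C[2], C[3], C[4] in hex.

C[0]: P[0] ⊕ B0 = D6; E(K, D6) = 93.
C[1]: P[1] ⊕ 93 = 37; E(K, 37) = 72.
C[2]: P[2] ⊕ 72 = 1D; E(K, 1D) = 58.
C[3]: P[3] ⊕ 58 = 25; E(K, 25) = 60.
C[4]: P[4] ⊕ 60 = 0A; E(K, 0A) = 4F.

C[0] = 93, C[1] = 72, C[2] = 58, C[3] = 60, C[4] = 4F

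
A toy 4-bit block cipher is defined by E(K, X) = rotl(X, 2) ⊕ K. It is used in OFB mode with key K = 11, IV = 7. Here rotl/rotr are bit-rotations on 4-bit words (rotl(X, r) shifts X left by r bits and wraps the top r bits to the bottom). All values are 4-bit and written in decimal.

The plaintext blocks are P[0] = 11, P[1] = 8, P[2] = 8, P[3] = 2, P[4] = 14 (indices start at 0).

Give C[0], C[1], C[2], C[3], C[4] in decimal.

OFB encryption: S_i = E(K, S_{i−1}) with S_{−1} = IV; C_i = P_i ⊕ S_i.
C[0]: S = E(K, 7) = 6; 11 ⊕ 6 = 13.
C[1]: S = E(K, 6) = 2; 8 ⊕ 2 = 10.
C[2]: S = E(K, 2) = 3; 8 ⊕ 3 = 11.
C[3]: S = E(K, 3) = 7; 2 ⊕ 7 = 5.
C[4]: S = E(K, 7) = 6; 14 ⊕ 6 = 8.

C[0] = 13, C[1] = 10, C[2] = 11, C[3] = 5, C[4] = 8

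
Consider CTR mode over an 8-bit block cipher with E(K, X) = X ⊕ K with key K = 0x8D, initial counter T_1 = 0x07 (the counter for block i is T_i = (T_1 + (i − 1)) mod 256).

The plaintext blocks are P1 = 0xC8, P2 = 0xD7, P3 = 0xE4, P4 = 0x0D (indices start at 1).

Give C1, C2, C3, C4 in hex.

C1 = 0x42, C2 = 0x52, C3 = 0x60, C4 = 0x8A

CTR encryption: S_i = E(K, T_i) where T_i is the counter for block i; C_i = P_i ⊕ S_i.
C1: T = 0x07, S = E(K, T) = 0x8A; 0xC8 ⊕ 0x8A = 0x42.
C2: T = 0x08, S = E(K, T) = 0x85; 0xD7 ⊕ 0x85 = 0x52.
C3: T = 0x09, S = E(K, T) = 0x84; 0xE4 ⊕ 0x84 = 0x60.
C4: T = 0x0A, S = E(K, T) = 0x87; 0x0D ⊕ 0x87 = 0x8A.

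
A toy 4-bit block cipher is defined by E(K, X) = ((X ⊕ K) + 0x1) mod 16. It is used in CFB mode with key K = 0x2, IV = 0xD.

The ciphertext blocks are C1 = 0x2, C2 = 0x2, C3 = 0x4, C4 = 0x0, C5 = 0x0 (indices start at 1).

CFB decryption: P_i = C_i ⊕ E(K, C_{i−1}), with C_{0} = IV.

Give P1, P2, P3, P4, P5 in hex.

P1 = 0x2, P2 = 0x3, P3 = 0x5, P4 = 0x7, P5 = 0x3

P1: E(K, 0xD) = 0x0; 0x2 ⊕ 0x0 = 0x2.
P2: E(K, 0x2) = 0x1; 0x2 ⊕ 0x1 = 0x3.
P3: E(K, 0x2) = 0x1; 0x4 ⊕ 0x1 = 0x5.
P4: E(K, 0x4) = 0x7; 0x0 ⊕ 0x7 = 0x7.
P5: E(K, 0x0) = 0x3; 0x0 ⊕ 0x3 = 0x3.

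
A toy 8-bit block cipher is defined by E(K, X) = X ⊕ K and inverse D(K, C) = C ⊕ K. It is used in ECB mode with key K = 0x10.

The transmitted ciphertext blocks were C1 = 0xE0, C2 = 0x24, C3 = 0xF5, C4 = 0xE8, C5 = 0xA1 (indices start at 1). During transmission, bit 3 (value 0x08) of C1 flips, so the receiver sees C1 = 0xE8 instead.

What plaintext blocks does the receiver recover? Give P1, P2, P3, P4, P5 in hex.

P1 = 0xF8, P2 = 0x34, P3 = 0xE5, P4 = 0xF8, P5 = 0xB1

ECB decryption: P_i = D(K, C_i).
Only C1 changed, to 0xE8. In ECB, a change in C_i affects only P_i. Decrypting the received ciphertext:
P1: D(K, 0xE8) = 0xF8.
P2: D(K, 0x24) = 0x34.
P3: D(K, 0xF5) = 0xE5.
P4: D(K, 0xE8) = 0xF8.
P5: D(K, 0xA1) = 0xB1.
Blocks that differ from the original plaintext: P1.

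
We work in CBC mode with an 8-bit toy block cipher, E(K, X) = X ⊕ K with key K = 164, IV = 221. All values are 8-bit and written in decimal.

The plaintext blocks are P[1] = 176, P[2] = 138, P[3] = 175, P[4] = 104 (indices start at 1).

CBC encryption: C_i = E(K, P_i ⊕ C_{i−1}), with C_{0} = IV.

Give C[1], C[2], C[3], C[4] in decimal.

C[1]: P[1] ⊕ 221 = 109; E(K, 109) = 201.
C[2]: P[2] ⊕ 201 = 67; E(K, 67) = 231.
C[3]: P[3] ⊕ 231 = 72; E(K, 72) = 236.
C[4]: P[4] ⊕ 236 = 132; E(K, 132) = 32.

C[1] = 201, C[2] = 231, C[3] = 236, C[4] = 32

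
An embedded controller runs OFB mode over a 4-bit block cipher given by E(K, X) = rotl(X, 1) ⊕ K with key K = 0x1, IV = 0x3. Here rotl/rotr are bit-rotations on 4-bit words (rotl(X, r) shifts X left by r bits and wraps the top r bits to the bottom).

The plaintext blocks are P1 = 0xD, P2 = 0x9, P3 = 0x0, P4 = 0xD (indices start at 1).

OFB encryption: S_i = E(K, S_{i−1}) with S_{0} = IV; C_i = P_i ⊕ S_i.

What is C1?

C1 = 0xA

C1: S = E(K, 0x3) = 0x7; 0xD ⊕ 0x7 = 0xA.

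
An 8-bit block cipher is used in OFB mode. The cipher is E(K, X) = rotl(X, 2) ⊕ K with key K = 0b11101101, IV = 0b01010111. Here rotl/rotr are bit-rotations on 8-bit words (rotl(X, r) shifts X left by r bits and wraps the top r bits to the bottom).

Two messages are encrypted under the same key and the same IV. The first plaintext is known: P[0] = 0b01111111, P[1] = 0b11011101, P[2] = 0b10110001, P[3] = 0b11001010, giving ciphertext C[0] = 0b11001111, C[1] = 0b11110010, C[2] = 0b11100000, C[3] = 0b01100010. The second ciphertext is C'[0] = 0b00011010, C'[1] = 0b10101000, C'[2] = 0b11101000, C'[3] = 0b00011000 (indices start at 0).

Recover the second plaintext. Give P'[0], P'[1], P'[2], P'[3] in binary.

In OFB with a reused IV, both messages share the same keystream S_i, so C_i ⊕ C'_i = P_i ⊕ P'_i and thus P'_i = P_i ⊕ C_i ⊕ C'_i.
P'[0]: 0b01111111 ⊕ 0b11001111 ⊕ 0b00011010 = 0b10101010.
P'[1]: 0b11011101 ⊕ 0b11110010 ⊕ 0b10101000 = 0b10000111.
P'[2]: 0b10110001 ⊕ 0b11100000 ⊕ 0b11101000 = 0b10111001.
P'[3]: 0b11001010 ⊕ 0b01100010 ⊕ 0b00011000 = 0b10110000.

P'[0] = 0b10101010, P'[1] = 0b10000111, P'[2] = 0b10111001, P'[3] = 0b10110000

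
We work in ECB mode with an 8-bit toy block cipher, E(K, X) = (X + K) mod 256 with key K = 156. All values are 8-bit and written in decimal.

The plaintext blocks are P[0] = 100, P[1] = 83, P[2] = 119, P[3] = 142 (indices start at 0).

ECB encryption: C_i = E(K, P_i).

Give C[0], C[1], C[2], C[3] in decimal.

C[0]: E(K, 100) = 0.
C[1]: E(K, 83) = 239.
C[2]: E(K, 119) = 19.
C[3]: E(K, 142) = 42.

C[0] = 0, C[1] = 239, C[2] = 19, C[3] = 42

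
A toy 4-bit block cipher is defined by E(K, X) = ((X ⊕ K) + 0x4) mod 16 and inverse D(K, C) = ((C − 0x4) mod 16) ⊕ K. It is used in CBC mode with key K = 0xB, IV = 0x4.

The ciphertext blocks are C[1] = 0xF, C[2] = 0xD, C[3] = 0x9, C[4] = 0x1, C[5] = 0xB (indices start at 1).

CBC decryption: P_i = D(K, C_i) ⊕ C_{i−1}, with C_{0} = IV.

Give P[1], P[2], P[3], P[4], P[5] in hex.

P[1] = 0x4, P[2] = 0xD, P[3] = 0x3, P[4] = 0xF, P[5] = 0xD

P[1]: D(K, 0xF) = 0x0; 0x0 ⊕ 0x4 = 0x4.
P[2]: D(K, 0xD) = 0x2; 0x2 ⊕ 0xF = 0xD.
P[3]: D(K, 0x9) = 0xE; 0xE ⊕ 0xD = 0x3.
P[4]: D(K, 0x1) = 0x6; 0x6 ⊕ 0x9 = 0xF.
P[5]: D(K, 0xB) = 0xC; 0xC ⊕ 0x1 = 0xD.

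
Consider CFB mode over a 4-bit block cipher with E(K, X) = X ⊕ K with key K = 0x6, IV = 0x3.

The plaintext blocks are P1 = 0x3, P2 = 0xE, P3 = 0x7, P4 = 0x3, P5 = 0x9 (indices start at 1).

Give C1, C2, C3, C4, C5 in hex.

CFB encryption: C_i = P_i ⊕ E(K, C_{i−1}), with C_{0} = IV.
C1: E(K, 0x3) = 0x5; 0x3 ⊕ 0x5 = 0x6.
C2: E(K, 0x6) = 0x0; 0xE ⊕ 0x0 = 0xE.
C3: E(K, 0xE) = 0x8; 0x7 ⊕ 0x8 = 0xF.
C4: E(K, 0xF) = 0x9; 0x3 ⊕ 0x9 = 0xA.
C5: E(K, 0xA) = 0xC; 0x9 ⊕ 0xC = 0x5.

C1 = 0x6, C2 = 0xE, C3 = 0xF, C4 = 0xA, C5 = 0x5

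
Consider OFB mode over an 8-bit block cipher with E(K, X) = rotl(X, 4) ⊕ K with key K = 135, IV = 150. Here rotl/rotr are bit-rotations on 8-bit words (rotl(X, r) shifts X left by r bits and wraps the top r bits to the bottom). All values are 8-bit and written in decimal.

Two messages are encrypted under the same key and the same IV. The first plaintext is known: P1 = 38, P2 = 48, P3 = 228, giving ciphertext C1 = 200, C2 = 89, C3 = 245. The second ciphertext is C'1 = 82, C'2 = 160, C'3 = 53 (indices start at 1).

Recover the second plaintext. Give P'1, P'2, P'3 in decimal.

P'1 = 188, P'2 = 201, P'3 = 36

In OFB with a reused IV, both messages share the same keystream S_i, so C_i ⊕ C'_i = P_i ⊕ P'_i and thus P'_i = P_i ⊕ C_i ⊕ C'_i.
P'1: 38 ⊕ 200 ⊕ 82 = 188.
P'2: 48 ⊕ 89 ⊕ 160 = 201.
P'3: 228 ⊕ 245 ⊕ 53 = 36.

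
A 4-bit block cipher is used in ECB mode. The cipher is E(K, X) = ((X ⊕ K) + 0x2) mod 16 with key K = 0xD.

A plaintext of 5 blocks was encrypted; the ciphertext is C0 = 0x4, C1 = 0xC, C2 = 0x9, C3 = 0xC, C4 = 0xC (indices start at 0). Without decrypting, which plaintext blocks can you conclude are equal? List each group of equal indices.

ECB encrypts each block independently with the same key, so equal ciphertext blocks imply equal plaintext blocks.
C1 = C3 = C4 = 0xC, so P1 = P3 = P4.

P1 = P3 = P4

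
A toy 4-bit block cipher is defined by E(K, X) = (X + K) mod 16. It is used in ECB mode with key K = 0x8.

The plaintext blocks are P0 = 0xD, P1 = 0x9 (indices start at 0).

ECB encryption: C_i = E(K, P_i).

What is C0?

C0: E(K, 0xD) = 0x5.

C0 = 0x5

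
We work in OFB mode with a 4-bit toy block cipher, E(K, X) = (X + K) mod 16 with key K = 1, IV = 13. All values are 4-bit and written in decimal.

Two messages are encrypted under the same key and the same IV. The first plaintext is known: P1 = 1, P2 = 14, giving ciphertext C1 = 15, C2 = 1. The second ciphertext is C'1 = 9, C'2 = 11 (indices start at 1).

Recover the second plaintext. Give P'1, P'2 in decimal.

In OFB with a reused IV, both messages share the same keystream S_i, so C_i ⊕ C'_i = P_i ⊕ P'_i and thus P'_i = P_i ⊕ C_i ⊕ C'_i.
P'1: 1 ⊕ 15 ⊕ 9 = 7.
P'2: 14 ⊕ 1 ⊕ 11 = 4.

P'1 = 7, P'2 = 4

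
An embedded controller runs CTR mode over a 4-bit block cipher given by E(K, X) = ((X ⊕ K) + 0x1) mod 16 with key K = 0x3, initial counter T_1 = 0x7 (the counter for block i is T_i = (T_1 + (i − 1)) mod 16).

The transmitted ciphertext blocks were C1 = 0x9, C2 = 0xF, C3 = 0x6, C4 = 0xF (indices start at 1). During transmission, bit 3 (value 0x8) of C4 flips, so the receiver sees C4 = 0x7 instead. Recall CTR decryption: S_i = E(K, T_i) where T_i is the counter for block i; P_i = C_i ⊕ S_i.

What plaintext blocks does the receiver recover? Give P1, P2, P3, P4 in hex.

Only C4 changed, to 0x7. In CTR, a change in C_i flips the same bit in P_i only; the keystream is unaffected. Decrypting the received ciphertext:
P1: T = 0x7, S = E(K, T) = 0x5; 0x9 ⊕ 0x5 = 0xC.
P2: T = 0x8, S = E(K, T) = 0xC; 0xF ⊕ 0xC = 0x3.
P3: T = 0x9, S = E(K, T) = 0xB; 0x6 ⊕ 0xB = 0xD.
P4: T = 0xA, S = E(K, T) = 0xA; 0x7 ⊕ 0xA = 0xD.
Blocks that differ from the original plaintext: P4.

P1 = 0xC, P2 = 0x3, P3 = 0xD, P4 = 0xD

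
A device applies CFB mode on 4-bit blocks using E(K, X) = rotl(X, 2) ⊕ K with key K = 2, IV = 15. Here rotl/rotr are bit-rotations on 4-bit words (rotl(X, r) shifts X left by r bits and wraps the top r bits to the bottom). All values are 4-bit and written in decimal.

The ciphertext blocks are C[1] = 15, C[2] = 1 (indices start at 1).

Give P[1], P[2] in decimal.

CFB decryption: P_i = C_i ⊕ E(K, C_{i−1}), with C_{0} = IV.
P[1]: E(K, 15) = 13; 15 ⊕ 13 = 2.
P[2]: E(K, 15) = 13; 1 ⊕ 13 = 12.

P[1] = 2, P[2] = 12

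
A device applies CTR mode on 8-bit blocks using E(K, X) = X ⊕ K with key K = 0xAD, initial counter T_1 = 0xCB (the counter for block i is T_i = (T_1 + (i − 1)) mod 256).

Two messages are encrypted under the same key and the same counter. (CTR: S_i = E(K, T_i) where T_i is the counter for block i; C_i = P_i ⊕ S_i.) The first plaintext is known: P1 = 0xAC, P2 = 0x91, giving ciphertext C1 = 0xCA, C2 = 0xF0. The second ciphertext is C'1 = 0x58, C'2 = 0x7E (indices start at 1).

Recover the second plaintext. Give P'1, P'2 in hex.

In CTR with a reused counter, both messages share the same keystream S_i, so C_i ⊕ C'_i = P_i ⊕ P'_i and thus P'_i = P_i ⊕ C_i ⊕ C'_i.
P'1: 0xAC ⊕ 0xCA ⊕ 0x58 = 0x3E.
P'2: 0x91 ⊕ 0xF0 ⊕ 0x7E = 0x1F.

P'1 = 0x3E, P'2 = 0x1F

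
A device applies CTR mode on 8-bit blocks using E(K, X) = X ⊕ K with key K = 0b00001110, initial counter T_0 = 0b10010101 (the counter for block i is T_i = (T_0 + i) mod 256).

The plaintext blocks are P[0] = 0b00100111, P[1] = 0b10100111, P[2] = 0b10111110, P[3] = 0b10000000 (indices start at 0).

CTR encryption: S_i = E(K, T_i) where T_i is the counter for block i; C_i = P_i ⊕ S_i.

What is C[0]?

C[0]: T = 0b10010101, S = E(K, T) = 0b10011011; 0b00100111 ⊕ 0b10011011 = 0b10111100.

C[0] = 0b10111100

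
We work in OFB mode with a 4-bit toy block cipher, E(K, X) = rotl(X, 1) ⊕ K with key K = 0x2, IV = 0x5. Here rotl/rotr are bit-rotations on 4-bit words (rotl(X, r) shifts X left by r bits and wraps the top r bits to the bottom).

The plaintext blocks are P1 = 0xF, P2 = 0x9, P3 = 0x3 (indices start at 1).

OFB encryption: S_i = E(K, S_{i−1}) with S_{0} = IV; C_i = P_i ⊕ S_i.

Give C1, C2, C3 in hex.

C1: S = E(K, 0x5) = 0x8; 0xF ⊕ 0x8 = 0x7.
C2: S = E(K, 0x8) = 0x3; 0x9 ⊕ 0x3 = 0xA.
C3: S = E(K, 0x3) = 0x4; 0x3 ⊕ 0x4 = 0x7.

C1 = 0x7, C2 = 0xA, C3 = 0x7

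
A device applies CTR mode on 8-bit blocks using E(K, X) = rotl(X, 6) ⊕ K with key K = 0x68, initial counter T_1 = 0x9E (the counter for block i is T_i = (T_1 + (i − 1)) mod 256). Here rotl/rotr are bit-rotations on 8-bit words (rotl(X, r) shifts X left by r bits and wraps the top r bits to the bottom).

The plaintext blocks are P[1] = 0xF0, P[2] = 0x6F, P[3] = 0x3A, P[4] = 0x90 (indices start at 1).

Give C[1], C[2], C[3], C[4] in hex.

CTR encryption: S_i = E(K, T_i) where T_i is the counter for block i; C_i = P_i ⊕ S_i.
C[1]: T = 0x9E, S = E(K, T) = 0xCF; 0xF0 ⊕ 0xCF = 0x3F.
C[2]: T = 0x9F, S = E(K, T) = 0x8F; 0x6F ⊕ 0x8F = 0xE0.
C[3]: T = 0xA0, S = E(K, T) = 0x40; 0x3A ⊕ 0x40 = 0x7A.
C[4]: T = 0xA1, S = E(K, T) = 0x00; 0x90 ⊕ 0x00 = 0x90.

C[1] = 0x3F, C[2] = 0xE0, C[3] = 0x7A, C[4] = 0x90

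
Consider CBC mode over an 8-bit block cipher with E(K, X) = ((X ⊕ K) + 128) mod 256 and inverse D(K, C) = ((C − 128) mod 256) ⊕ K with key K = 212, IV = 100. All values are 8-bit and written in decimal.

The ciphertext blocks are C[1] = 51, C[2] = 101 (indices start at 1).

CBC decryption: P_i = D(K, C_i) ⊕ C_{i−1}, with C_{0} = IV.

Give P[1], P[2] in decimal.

P[1] = 3, P[2] = 2

P[1]: D(K, 51) = 103; 103 ⊕ 100 = 3.
P[2]: D(K, 101) = 49; 49 ⊕ 51 = 2.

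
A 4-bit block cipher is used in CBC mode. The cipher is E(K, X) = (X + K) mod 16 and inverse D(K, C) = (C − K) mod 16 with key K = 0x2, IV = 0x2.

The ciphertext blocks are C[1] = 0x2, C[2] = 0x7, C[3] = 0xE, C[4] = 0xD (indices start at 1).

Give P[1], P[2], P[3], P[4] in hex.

P[1] = 0x2, P[2] = 0x7, P[3] = 0xB, P[4] = 0x5

CBC decryption: P_i = D(K, C_i) ⊕ C_{i−1}, with C_{0} = IV.
P[1]: D(K, 0x2) = 0x0; 0x0 ⊕ 0x2 = 0x2.
P[2]: D(K, 0x7) = 0x5; 0x5 ⊕ 0x2 = 0x7.
P[3]: D(K, 0xE) = 0xC; 0xC ⊕ 0x7 = 0xB.
P[4]: D(K, 0xD) = 0xB; 0xB ⊕ 0xE = 0x5.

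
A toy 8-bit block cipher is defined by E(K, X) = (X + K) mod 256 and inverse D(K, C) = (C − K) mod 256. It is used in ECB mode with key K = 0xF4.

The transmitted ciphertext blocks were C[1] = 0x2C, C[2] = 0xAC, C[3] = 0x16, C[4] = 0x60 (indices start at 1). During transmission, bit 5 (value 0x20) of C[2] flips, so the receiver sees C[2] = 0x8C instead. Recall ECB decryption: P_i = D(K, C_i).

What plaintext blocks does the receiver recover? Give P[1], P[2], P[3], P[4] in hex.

P[1] = 0x38, P[2] = 0x98, P[3] = 0x22, P[4] = 0x6C

Only C[2] changed, to 0x8C. In ECB, a change in C_i affects only P_i. Decrypting the received ciphertext:
P[1]: D(K, 0x2C) = 0x38.
P[2]: D(K, 0x8C) = 0x98.
P[3]: D(K, 0x16) = 0x22.
P[4]: D(K, 0x60) = 0x6C.
Blocks that differ from the original plaintext: P[2].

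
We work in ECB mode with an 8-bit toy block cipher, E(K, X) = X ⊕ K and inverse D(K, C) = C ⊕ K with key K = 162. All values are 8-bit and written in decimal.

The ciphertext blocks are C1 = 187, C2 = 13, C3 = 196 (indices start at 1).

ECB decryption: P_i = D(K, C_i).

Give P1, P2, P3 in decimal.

P1: D(K, 187) = 25.
P2: D(K, 13) = 175.
P3: D(K, 196) = 102.

P1 = 25, P2 = 175, P3 = 102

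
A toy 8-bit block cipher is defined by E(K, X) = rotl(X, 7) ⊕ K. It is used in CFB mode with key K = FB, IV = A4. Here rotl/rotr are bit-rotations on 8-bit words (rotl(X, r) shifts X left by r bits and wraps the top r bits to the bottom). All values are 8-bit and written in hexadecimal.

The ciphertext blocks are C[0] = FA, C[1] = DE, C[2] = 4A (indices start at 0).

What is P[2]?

CFB decryption: P_i = C_i ⊕ E(K, C_{i−1}), with C_{−1} = IV.
P[2]: E(K, DE) = 94; 4A ⊕ 94 = DE.

P[2] = DE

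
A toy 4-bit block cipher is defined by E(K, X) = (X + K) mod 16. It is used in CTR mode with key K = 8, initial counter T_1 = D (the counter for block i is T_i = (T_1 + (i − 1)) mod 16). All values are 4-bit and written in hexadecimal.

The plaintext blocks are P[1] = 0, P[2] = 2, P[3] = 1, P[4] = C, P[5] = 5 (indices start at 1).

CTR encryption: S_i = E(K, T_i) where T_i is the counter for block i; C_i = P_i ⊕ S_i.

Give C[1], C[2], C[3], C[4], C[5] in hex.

C[1]: T = D, S = E(K, T) = 5; 0 ⊕ 5 = 5.
C[2]: T = E, S = E(K, T) = 6; 2 ⊕ 6 = 4.
C[3]: T = F, S = E(K, T) = 7; 1 ⊕ 7 = 6.
C[4]: T = 0, S = E(K, T) = 8; C ⊕ 8 = 4.
C[5]: T = 1, S = E(K, T) = 9; 5 ⊕ 9 = C.

C[1] = 5, C[2] = 4, C[3] = 6, C[4] = 4, C[5] = C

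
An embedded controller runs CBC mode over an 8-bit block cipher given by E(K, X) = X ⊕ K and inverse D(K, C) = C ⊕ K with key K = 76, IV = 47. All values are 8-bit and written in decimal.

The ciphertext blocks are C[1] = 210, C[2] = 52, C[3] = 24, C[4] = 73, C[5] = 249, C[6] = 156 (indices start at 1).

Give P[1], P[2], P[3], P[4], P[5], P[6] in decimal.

CBC decryption: P_i = D(K, C_i) ⊕ C_{i−1}, with C_{0} = IV.
P[1]: D(K, 210) = 158; 158 ⊕ 47 = 177.
P[2]: D(K, 52) = 120; 120 ⊕ 210 = 170.
P[3]: D(K, 24) = 84; 84 ⊕ 52 = 96.
P[4]: D(K, 73) = 5; 5 ⊕ 24 = 29.
P[5]: D(K, 249) = 181; 181 ⊕ 73 = 252.
P[6]: D(K, 156) = 208; 208 ⊕ 249 = 41.

P[1] = 177, P[2] = 170, P[3] = 96, P[4] = 29, P[5] = 252, P[6] = 41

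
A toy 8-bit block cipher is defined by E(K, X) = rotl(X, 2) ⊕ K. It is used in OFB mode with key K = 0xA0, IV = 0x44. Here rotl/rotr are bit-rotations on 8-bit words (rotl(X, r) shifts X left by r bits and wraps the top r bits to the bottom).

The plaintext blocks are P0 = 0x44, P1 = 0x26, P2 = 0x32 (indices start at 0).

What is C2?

C2 = 0x0B

OFB encryption: S_i = E(K, S_{i−1}) with S_{−1} = IV; C_i = P_i ⊕ S_i.
C0: S = E(K, 0x44) = 0xB1; 0x44 ⊕ 0xB1 = 0xF5.
C1: S = E(K, 0xB1) = 0x66; 0x26 ⊕ 0x66 = 0x40.
C2: S = E(K, 0x66) = 0x39; 0x32 ⊕ 0x39 = 0x0B.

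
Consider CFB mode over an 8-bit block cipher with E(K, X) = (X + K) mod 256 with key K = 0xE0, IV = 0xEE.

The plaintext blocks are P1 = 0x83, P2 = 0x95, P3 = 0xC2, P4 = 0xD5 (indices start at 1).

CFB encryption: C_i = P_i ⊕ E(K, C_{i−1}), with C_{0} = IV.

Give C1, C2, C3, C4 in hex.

C1: E(K, 0xEE) = 0xCE; 0x83 ⊕ 0xCE = 0x4D.
C2: E(K, 0x4D) = 0x2D; 0x95 ⊕ 0x2D = 0xB8.
C3: E(K, 0xB8) = 0x98; 0xC2 ⊕ 0x98 = 0x5A.
C4: E(K, 0x5A) = 0x3A; 0xD5 ⊕ 0x3A = 0xEF.

C1 = 0x4D, C2 = 0xB8, C3 = 0x5A, C4 = 0xEF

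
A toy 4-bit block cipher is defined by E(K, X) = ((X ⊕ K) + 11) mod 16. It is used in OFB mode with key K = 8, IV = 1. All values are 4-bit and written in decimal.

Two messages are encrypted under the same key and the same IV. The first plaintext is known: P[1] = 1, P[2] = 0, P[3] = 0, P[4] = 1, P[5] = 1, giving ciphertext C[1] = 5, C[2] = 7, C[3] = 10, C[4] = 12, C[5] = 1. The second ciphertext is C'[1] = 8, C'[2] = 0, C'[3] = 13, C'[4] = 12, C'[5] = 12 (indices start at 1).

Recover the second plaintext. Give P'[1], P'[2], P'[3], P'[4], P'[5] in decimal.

In OFB with a reused IV, both messages share the same keystream S_i, so C_i ⊕ C'_i = P_i ⊕ P'_i and thus P'_i = P_i ⊕ C_i ⊕ C'_i.
P'[1]: 1 ⊕ 5 ⊕ 8 = 12.
P'[2]: 0 ⊕ 7 ⊕ 0 = 7.
P'[3]: 0 ⊕ 10 ⊕ 13 = 7.
P'[4]: 1 ⊕ 12 ⊕ 12 = 1.
P'[5]: 1 ⊕ 1 ⊕ 12 = 12.

P'[1] = 12, P'[2] = 7, P'[3] = 7, P'[4] = 1, P'[5] = 12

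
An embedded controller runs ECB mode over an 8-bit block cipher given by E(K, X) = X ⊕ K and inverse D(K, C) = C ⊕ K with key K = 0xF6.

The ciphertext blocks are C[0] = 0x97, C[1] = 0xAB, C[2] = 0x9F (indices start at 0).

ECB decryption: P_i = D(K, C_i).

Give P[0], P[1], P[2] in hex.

P[0]: D(K, 0x97) = 0x61.
P[1]: D(K, 0xAB) = 0x5D.
P[2]: D(K, 0x9F) = 0x69.

P[0] = 0x61, P[1] = 0x5D, P[2] = 0x69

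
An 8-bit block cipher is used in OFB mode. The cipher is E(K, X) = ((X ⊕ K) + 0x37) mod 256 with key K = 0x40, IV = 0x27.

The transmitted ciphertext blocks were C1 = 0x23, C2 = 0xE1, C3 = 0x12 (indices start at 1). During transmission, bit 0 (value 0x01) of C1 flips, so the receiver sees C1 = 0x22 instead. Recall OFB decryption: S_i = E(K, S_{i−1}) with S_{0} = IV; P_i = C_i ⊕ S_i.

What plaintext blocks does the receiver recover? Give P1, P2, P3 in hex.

Only C1 changed, to 0x22. In OFB, a change in C_i flips the same bit in P_i only; the keystream is unaffected. Decrypting the received ciphertext:
P1: S = E(K, 0x27) = 0x9E; 0x22 ⊕ 0x9E = 0xBC.
P2: S = E(K, 0x9E) = 0x15; 0xE1 ⊕ 0x15 = 0xF4.
P3: S = E(K, 0x15) = 0x8C; 0x12 ⊕ 0x8C = 0x9E.
Blocks that differ from the original plaintext: P1.

P1 = 0xBC, P2 = 0xF4, P3 = 0x9E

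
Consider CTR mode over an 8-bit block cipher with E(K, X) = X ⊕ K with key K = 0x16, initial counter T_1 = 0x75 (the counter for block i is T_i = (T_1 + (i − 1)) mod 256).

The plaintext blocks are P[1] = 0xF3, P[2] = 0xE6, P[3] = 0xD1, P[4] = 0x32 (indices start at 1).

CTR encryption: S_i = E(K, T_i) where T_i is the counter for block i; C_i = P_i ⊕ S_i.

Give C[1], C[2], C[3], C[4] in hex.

C[1]: T = 0x75, S = E(K, T) = 0x63; 0xF3 ⊕ 0x63 = 0x90.
C[2]: T = 0x76, S = E(K, T) = 0x60; 0xE6 ⊕ 0x60 = 0x86.
C[3]: T = 0x77, S = E(K, T) = 0x61; 0xD1 ⊕ 0x61 = 0xB0.
C[4]: T = 0x78, S = E(K, T) = 0x6E; 0x32 ⊕ 0x6E = 0x5C.

C[1] = 0x90, C[2] = 0x86, C[3] = 0xB0, C[4] = 0x5C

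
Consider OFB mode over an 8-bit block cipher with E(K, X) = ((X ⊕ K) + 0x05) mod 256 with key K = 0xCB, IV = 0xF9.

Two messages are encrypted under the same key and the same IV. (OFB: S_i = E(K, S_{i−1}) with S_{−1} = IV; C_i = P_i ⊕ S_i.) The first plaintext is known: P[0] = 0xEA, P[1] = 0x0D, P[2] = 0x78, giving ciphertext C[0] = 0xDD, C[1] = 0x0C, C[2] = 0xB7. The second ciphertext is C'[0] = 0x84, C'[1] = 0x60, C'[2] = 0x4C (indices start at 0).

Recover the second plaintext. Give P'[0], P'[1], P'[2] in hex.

In OFB with a reused IV, both messages share the same keystream S_i, so C_i ⊕ C'_i = P_i ⊕ P'_i and thus P'_i = P_i ⊕ C_i ⊕ C'_i.
P'[0]: 0xEA ⊕ 0xDD ⊕ 0x84 = 0xB3.
P'[1]: 0x0D ⊕ 0x0C ⊕ 0x60 = 0x61.
P'[2]: 0x78 ⊕ 0xB7 ⊕ 0x4C = 0x83.

P'[0] = 0xB3, P'[1] = 0x61, P'[2] = 0x83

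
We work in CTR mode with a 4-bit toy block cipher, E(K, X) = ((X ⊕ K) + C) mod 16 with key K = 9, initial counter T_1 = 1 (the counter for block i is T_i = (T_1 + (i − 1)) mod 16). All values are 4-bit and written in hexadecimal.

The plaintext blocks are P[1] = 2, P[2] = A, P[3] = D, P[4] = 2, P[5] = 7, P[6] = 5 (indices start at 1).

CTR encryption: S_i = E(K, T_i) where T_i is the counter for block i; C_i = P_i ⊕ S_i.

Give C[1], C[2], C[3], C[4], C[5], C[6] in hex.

C[1]: T = 1, S = E(K, T) = 4; 2 ⊕ 4 = 6.
C[2]: T = 2, S = E(K, T) = 7; A ⊕ 7 = D.
C[3]: T = 3, S = E(K, T) = 6; D ⊕ 6 = B.
C[4]: T = 4, S = E(K, T) = 9; 2 ⊕ 9 = B.
C[5]: T = 5, S = E(K, T) = 8; 7 ⊕ 8 = F.
C[6]: T = 6, S = E(K, T) = B; 5 ⊕ B = E.

C[1] = 6, C[2] = D, C[3] = B, C[4] = B, C[5] = F, C[6] = E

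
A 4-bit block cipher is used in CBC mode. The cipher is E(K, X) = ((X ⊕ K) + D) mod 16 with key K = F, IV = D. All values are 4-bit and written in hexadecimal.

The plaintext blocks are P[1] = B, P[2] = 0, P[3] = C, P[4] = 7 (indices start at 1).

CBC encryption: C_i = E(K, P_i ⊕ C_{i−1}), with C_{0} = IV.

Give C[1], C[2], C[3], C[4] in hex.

C[1] = 6, C[2] = 6, C[3] = 2, C[4] = 7

C[1]: P[1] ⊕ D = 6; E(K, 6) = 6.
C[2]: P[2] ⊕ 6 = 6; E(K, 6) = 6.
C[3]: P[3] ⊕ 6 = A; E(K, A) = 2.
C[4]: P[4] ⊕ 2 = 5; E(K, 5) = 7.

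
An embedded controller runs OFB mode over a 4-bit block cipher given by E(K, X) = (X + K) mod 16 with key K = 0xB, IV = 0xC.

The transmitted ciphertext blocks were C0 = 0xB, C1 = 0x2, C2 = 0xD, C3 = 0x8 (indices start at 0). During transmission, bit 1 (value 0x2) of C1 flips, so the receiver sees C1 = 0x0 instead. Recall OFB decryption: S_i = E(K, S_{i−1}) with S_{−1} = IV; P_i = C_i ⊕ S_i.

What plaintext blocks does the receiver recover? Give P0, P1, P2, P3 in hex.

P0 = 0xC, P1 = 0x2, P2 = 0x0, P3 = 0x0

Only C1 changed, to 0x0. In OFB, a change in C_i flips the same bit in P_i only; the keystream is unaffected. Decrypting the received ciphertext:
P0: S = E(K, 0xC) = 0x7; 0xB ⊕ 0x7 = 0xC.
P1: S = E(K, 0x7) = 0x2; 0x0 ⊕ 0x2 = 0x2.
P2: S = E(K, 0x2) = 0xD; 0xD ⊕ 0xD = 0x0.
P3: S = E(K, 0xD) = 0x8; 0x8 ⊕ 0x8 = 0x0.
Blocks that differ from the original plaintext: P1.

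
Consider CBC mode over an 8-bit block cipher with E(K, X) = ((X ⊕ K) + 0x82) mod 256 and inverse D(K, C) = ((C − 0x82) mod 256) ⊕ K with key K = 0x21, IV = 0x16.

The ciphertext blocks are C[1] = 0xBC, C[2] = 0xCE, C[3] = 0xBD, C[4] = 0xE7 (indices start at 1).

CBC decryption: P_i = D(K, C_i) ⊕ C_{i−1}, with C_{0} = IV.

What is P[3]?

P[3]: D(K, 0xBD) = 0x1A; 0x1A ⊕ 0xCE = 0xD4.

P[3] = 0xD4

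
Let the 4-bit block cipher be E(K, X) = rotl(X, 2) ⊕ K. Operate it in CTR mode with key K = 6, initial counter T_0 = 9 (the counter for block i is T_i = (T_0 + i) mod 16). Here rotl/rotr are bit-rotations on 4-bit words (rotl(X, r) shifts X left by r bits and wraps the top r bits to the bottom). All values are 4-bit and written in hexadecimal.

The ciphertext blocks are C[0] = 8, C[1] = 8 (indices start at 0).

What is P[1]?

P[1] = 4

CTR decryption: S_i = E(K, T_i) where T_i is the counter for block i; P_i = C_i ⊕ S_i.
P[1]: T = A, S = E(K, T) = C; 8 ⊕ C = 4.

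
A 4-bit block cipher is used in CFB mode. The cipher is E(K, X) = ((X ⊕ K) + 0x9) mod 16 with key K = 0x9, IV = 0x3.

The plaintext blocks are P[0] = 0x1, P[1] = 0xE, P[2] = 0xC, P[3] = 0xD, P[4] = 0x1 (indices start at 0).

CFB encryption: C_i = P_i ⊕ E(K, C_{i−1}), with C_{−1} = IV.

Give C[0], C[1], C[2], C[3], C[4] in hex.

C[0]: E(K, 0x3) = 0x3; 0x1 ⊕ 0x3 = 0x2.
C[1]: E(K, 0x2) = 0x4; 0xE ⊕ 0x4 = 0xA.
C[2]: E(K, 0xA) = 0xC; 0xC ⊕ 0xC = 0x0.
C[3]: E(K, 0x0) = 0x2; 0xD ⊕ 0x2 = 0xF.
C[4]: E(K, 0xF) = 0xF; 0x1 ⊕ 0xF = 0xE.

C[0] = 0x2, C[1] = 0xA, C[2] = 0x0, C[3] = 0xF, C[4] = 0xE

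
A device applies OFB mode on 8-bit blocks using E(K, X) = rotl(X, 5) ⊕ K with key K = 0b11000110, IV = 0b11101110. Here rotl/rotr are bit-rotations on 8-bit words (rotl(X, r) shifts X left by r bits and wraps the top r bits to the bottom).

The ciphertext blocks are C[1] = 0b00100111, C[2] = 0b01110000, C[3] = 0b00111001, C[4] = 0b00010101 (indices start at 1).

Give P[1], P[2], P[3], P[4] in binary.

OFB decryption: S_i = E(K, S_{i−1}) with S_{0} = IV; P_i = C_i ⊕ S_i.
P[1]: S = E(K, 0b11101110) = 0b00011011; 0b00100111 ⊕ 0b00011011 = 0b00111100.
P[2]: S = E(K, 0b00011011) = 0b10100101; 0b01110000 ⊕ 0b10100101 = 0b11010101.
P[3]: S = E(K, 0b10100101) = 0b01110010; 0b00111001 ⊕ 0b01110010 = 0b01001011.
P[4]: S = E(K, 0b01110010) = 0b10001000; 0b00010101 ⊕ 0b10001000 = 0b10011101.

P[1] = 0b00111100, P[2] = 0b11010101, P[3] = 0b01001011, P[4] = 0b10011101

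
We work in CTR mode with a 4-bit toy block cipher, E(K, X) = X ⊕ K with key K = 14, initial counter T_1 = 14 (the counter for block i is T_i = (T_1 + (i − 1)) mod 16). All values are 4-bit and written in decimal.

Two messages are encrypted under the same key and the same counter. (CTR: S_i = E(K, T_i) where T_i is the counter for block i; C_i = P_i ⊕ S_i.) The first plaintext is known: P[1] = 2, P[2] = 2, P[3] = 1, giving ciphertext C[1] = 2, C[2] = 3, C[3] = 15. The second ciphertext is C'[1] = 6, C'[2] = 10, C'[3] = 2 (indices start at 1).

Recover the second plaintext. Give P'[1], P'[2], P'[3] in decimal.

In CTR with a reused counter, both messages share the same keystream S_i, so C_i ⊕ C'_i = P_i ⊕ P'_i and thus P'_i = P_i ⊕ C_i ⊕ C'_i.
P'[1]: 2 ⊕ 2 ⊕ 6 = 6.
P'[2]: 2 ⊕ 3 ⊕ 10 = 11.
P'[3]: 1 ⊕ 15 ⊕ 2 = 12.

P'[1] = 6, P'[2] = 11, P'[3] = 12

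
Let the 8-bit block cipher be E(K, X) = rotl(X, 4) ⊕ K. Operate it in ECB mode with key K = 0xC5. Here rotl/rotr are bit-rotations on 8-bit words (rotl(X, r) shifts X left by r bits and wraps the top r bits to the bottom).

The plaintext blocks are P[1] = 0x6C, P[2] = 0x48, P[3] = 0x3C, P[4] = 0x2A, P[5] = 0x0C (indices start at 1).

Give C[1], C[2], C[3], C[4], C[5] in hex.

ECB encryption: C_i = E(K, P_i).
C[1]: E(K, 0x6C) = 0x03.
C[2]: E(K, 0x48) = 0x41.
C[3]: E(K, 0x3C) = 0x06.
C[4]: E(K, 0x2A) = 0x67.
C[5]: E(K, 0x0C) = 0x05.

C[1] = 0x03, C[2] = 0x41, C[3] = 0x06, C[4] = 0x67, C[5] = 0x05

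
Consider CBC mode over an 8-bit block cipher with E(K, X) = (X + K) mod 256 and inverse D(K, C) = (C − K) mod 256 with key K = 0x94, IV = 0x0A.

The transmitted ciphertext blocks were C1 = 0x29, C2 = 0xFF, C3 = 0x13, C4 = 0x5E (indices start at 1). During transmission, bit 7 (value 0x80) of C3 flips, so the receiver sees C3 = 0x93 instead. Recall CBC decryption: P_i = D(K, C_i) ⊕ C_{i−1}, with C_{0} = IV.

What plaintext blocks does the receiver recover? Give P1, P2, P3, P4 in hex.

P1 = 0x9F, P2 = 0x42, P3 = 0x00, P4 = 0x59

Only C3 changed, to 0x93. In CBC, a change in C_i garbles P_i and flips the same bit in P_{i+1}. Decrypting the received ciphertext:
P1: D(K, 0x29) = 0x95; 0x95 ⊕ 0x0A = 0x9F.
P2: D(K, 0xFF) = 0x6B; 0x6B ⊕ 0x29 = 0x42.
P3: D(K, 0x93) = 0xFF; 0xFF ⊕ 0xFF = 0x00.
P4: D(K, 0x5E) = 0xCA; 0xCA ⊕ 0x93 = 0x59.
Blocks that differ from the original plaintext: P3, P4.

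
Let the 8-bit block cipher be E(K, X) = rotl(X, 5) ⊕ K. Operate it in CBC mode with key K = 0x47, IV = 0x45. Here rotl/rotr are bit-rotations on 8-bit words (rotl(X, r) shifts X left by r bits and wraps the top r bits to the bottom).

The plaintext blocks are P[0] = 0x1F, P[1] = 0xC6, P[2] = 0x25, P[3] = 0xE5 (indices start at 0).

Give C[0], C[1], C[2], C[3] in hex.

C[0] = 0x0C, C[1] = 0x1E, C[2] = 0x20, C[3] = 0xFF

CBC encryption: C_i = E(K, P_i ⊕ C_{i−1}), with C_{−1} = IV.
C[0]: P[0] ⊕ 0x45 = 0x5A; E(K, 0x5A) = 0x0C.
C[1]: P[1] ⊕ 0x0C = 0xCA; E(K, 0xCA) = 0x1E.
C[2]: P[2] ⊕ 0x1E = 0x3B; E(K, 0x3B) = 0x20.
C[3]: P[3] ⊕ 0x20 = 0xC5; E(K, 0xC5) = 0xFF.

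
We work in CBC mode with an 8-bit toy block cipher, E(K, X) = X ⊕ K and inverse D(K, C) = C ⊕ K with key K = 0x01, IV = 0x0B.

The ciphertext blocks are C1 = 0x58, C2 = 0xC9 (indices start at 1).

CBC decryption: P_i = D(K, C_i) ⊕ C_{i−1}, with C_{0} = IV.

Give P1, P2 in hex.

P1: D(K, 0x58) = 0x59; 0x59 ⊕ 0x0B = 0x52.
P2: D(K, 0xC9) = 0xC8; 0xC8 ⊕ 0x58 = 0x90.

P1 = 0x52, P2 = 0x90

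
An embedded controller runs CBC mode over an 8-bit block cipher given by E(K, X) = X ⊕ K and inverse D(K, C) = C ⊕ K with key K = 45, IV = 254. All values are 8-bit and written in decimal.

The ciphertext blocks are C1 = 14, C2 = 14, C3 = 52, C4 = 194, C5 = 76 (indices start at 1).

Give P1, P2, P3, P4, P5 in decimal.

CBC decryption: P_i = D(K, C_i) ⊕ C_{i−1}, with C_{0} = IV.
P1: D(K, 14) = 35; 35 ⊕ 254 = 221.
P2: D(K, 14) = 35; 35 ⊕ 14 = 45.
P3: D(K, 52) = 25; 25 ⊕ 14 = 23.
P4: D(K, 194) = 239; 239 ⊕ 52 = 219.
P5: D(K, 76) = 97; 97 ⊕ 194 = 163.

P1 = 221, P2 = 45, P3 = 23, P4 = 219, P5 = 163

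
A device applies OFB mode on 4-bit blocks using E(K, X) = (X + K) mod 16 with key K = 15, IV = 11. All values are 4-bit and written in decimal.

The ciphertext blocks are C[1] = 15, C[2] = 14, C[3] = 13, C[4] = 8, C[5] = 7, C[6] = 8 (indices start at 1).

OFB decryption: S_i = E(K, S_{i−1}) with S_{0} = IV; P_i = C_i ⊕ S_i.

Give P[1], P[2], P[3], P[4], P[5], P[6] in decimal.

P[1]: S = E(K, 11) = 10; 15 ⊕ 10 = 5.
P[2]: S = E(K, 10) = 9; 14 ⊕ 9 = 7.
P[3]: S = E(K, 9) = 8; 13 ⊕ 8 = 5.
P[4]: S = E(K, 8) = 7; 8 ⊕ 7 = 15.
P[5]: S = E(K, 7) = 6; 7 ⊕ 6 = 1.
P[6]: S = E(K, 6) = 5; 8 ⊕ 5 = 13.

P[1] = 5, P[2] = 7, P[3] = 5, P[4] = 15, P[5] = 1, P[6] = 13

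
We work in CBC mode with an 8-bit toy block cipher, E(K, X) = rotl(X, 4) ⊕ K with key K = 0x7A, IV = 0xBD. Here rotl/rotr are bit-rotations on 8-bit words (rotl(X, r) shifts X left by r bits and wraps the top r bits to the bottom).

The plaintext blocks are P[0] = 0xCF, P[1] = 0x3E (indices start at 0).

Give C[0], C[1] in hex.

CBC encryption: C_i = E(K, P_i ⊕ C_{i−1}), with C_{−1} = IV.
C[0]: P[0] ⊕ 0xBD = 0x72; E(K, 0x72) = 0x5D.
C[1]: P[1] ⊕ 0x5D = 0x63; E(K, 0x63) = 0x4C.

C[0] = 0x5D, C[1] = 0x4C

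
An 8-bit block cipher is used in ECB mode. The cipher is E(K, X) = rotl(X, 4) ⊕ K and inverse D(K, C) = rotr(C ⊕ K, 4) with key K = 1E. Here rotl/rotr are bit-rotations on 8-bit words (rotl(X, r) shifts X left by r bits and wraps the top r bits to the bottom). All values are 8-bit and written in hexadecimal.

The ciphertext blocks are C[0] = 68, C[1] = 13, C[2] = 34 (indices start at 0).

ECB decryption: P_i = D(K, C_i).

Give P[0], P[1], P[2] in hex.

P[0]: D(K, 68) = 67.
P[1]: D(K, 13) = D0.
P[2]: D(K, 34) = A2.

P[0] = 67, P[1] = D0, P[2] = A2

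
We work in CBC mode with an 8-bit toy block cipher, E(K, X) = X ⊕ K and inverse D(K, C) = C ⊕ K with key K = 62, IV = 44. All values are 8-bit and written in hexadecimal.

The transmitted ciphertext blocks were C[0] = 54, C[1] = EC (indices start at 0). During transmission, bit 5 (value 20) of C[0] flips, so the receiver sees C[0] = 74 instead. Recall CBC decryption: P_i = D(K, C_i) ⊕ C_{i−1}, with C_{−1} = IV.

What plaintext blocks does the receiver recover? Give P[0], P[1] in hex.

Only C[0] changed, to 74. In CBC, a change in C_i garbles P_i and flips the same bit in P_{i+1}. Decrypting the received ciphertext:
P[0]: D(K, 74) = 16; 16 ⊕ 44 = 52.
P[1]: D(K, EC) = 8E; 8E ⊕ 74 = FA.
Blocks that differ from the original plaintext: P[0], P[1].

P[0] = 52, P[1] = FA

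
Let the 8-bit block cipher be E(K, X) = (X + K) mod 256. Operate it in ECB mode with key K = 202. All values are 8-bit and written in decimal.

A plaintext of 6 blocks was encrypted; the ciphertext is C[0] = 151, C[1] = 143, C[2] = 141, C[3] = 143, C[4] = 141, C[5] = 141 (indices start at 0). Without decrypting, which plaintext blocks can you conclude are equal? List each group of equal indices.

P[1] = P[3]; P[2] = P[4] = P[5]

ECB encrypts each block independently with the same key, so equal ciphertext blocks imply equal plaintext blocks.
C[1] = C[3] = 143, so P[1] = P[3].
C[2] = C[4] = C[5] = 141, so P[2] = P[4] = P[5].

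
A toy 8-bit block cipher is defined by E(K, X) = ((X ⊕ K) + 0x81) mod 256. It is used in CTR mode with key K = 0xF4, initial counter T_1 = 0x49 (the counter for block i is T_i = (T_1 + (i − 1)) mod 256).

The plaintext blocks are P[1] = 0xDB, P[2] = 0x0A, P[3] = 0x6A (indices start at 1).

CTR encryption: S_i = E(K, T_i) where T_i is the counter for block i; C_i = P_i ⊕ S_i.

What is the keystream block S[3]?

C[1]: T = 0x49, S = E(K, T) = 0x3E; 0xDB ⊕ 0x3E = 0xE5.
C[2]: T = 0x4A, S = E(K, T) = 0x3F; 0x0A ⊕ 0x3F = 0x35.
C[3]: T = 0x4B, S = E(K, T) = 0x40; 0x6A ⊕ 0x40 = 0x2A.
So S[3] = 0x40.

0x40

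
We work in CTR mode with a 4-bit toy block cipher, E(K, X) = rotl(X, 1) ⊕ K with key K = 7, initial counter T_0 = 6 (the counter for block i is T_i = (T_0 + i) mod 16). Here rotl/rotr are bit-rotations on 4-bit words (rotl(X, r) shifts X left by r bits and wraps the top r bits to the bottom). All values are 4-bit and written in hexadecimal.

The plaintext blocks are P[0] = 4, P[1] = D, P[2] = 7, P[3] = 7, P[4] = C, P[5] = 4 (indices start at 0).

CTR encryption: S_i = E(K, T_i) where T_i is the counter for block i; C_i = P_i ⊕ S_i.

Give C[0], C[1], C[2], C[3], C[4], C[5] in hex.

C[0] = F, C[1] = 4, C[2] = 1, C[3] = 3, C[4] = E, C[5] = 4

C[0]: T = 6, S = E(K, T) = B; 4 ⊕ B = F.
C[1]: T = 7, S = E(K, T) = 9; D ⊕ 9 = 4.
C[2]: T = 8, S = E(K, T) = 6; 7 ⊕ 6 = 1.
C[3]: T = 9, S = E(K, T) = 4; 7 ⊕ 4 = 3.
C[4]: T = A, S = E(K, T) = 2; C ⊕ 2 = E.
C[5]: T = B, S = E(K, T) = 0; 4 ⊕ 0 = 4.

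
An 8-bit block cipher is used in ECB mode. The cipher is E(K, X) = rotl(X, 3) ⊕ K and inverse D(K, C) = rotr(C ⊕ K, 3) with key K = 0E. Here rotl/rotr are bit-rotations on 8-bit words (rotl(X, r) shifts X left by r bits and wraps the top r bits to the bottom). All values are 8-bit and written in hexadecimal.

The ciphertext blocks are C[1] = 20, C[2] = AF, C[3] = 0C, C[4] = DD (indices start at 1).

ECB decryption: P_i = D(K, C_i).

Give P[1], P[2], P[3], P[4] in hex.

P[1]: D(K, 20) = C5.
P[2]: D(K, AF) = 34.
P[3]: D(K, 0C) = 40.
P[4]: D(K, DD) = 7A.

P[1] = C5, P[2] = 34, P[3] = 40, P[4] = 7A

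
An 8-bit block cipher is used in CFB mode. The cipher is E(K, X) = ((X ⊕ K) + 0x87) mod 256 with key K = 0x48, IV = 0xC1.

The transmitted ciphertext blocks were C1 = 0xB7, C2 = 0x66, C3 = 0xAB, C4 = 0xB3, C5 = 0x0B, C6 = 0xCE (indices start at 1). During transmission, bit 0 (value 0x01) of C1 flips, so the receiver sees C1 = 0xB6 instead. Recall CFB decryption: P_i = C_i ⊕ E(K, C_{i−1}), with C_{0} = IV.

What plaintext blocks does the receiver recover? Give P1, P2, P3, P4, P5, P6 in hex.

Only C1 changed, to 0xB6. In CFB, a change in C_i flips the same bit in P_i and garbles P_{i+1}. Decrypting the received ciphertext:
P1: E(K, 0xC1) = 0x10; 0xB6 ⊕ 0x10 = 0xA6.
P2: E(K, 0xB6) = 0x85; 0x66 ⊕ 0x85 = 0xE3.
P3: E(K, 0x66) = 0xB5; 0xAB ⊕ 0xB5 = 0x1E.
P4: E(K, 0xAB) = 0x6A; 0xB3 ⊕ 0x6A = 0xD9.
P5: E(K, 0xB3) = 0x82; 0x0B ⊕ 0x82 = 0x89.
P6: E(K, 0x0B) = 0xCA; 0xCE ⊕ 0xCA = 0x04.
Blocks that differ from the original plaintext: P1, P2.

P1 = 0xA6, P2 = 0xE3, P3 = 0x1E, P4 = 0xD9, P5 = 0x89, P6 = 0x04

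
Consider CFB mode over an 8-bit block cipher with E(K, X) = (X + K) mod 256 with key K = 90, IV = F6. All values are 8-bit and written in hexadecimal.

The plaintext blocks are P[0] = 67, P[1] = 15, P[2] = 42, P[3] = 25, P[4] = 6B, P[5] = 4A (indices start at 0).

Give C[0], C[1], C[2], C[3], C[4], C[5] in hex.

CFB encryption: C_i = P_i ⊕ E(K, C_{i−1}), with C_{−1} = IV.
C[0]: E(K, F6) = 86; 67 ⊕ 86 = E1.
C[1]: E(K, E1) = 71; 15 ⊕ 71 = 64.
C[2]: E(K, 64) = F4; 42 ⊕ F4 = B6.
C[3]: E(K, B6) = 46; 25 ⊕ 46 = 63.
C[4]: E(K, 63) = F3; 6B ⊕ F3 = 98.
C[5]: E(K, 98) = 28; 4A ⊕ 28 = 62.

C[0] = E1, C[1] = 64, C[2] = B6, C[3] = 63, C[4] = 98, C[5] = 62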